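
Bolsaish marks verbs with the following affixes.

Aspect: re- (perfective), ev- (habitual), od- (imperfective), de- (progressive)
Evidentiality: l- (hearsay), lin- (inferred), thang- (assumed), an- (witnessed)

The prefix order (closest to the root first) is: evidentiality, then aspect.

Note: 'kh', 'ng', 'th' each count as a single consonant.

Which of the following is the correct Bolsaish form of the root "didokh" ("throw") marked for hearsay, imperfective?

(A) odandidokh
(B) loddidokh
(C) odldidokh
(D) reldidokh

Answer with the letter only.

Attach evidentiality hearsay l- → ldidokh.
Attach aspect imperfective od- → odldidokh.
So the correct form is odldidokh, option (C).
(B) loddidokh is wrong: it has the affixes in the wrong order.
(A) odandidokh is wrong: it uses witnessed instead of hearsay for evidentiality.
(D) reldidokh is wrong: it uses perfective instead of imperfective for aspect.

C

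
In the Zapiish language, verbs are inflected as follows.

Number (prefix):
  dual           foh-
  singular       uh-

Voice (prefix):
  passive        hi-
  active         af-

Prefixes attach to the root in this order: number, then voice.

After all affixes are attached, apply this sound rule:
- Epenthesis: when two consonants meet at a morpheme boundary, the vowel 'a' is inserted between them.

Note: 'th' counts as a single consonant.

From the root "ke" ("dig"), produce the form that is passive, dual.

hifohake

Attach number dual foh- → fohke.
Attach voice passive hi- → hifohke.
Apply epenthesis: hifohke → hifohake.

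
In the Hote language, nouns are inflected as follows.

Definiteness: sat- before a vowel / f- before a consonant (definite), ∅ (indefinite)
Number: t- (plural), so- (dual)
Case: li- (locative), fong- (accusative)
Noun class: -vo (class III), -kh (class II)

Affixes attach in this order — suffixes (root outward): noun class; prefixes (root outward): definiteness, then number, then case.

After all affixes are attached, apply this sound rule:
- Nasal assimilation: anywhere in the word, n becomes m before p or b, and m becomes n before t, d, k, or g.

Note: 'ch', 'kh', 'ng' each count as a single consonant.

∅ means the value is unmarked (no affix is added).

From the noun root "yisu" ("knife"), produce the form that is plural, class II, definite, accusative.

Attach definiteness definite f- (before consonant 'y') → fyisu.
Attach number plural t- → tfyisu.
Attach noun class class II -kh → tfyisukh.
Attach case accusative fong- → fongtfyisukh.
Nasal assimilation: no change.

fongtfyisukh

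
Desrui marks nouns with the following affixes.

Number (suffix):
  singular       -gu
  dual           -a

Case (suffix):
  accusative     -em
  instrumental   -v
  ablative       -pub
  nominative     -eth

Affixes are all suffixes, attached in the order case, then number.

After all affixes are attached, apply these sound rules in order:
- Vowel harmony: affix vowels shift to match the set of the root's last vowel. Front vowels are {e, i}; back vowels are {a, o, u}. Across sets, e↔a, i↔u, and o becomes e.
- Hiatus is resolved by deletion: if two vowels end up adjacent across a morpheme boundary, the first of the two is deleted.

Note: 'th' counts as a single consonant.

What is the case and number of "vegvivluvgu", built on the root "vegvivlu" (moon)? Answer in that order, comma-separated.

Segment: vegvivlu-v-gu.
case: -v → instrumental.
number: -gu → singular.

instrumental, singular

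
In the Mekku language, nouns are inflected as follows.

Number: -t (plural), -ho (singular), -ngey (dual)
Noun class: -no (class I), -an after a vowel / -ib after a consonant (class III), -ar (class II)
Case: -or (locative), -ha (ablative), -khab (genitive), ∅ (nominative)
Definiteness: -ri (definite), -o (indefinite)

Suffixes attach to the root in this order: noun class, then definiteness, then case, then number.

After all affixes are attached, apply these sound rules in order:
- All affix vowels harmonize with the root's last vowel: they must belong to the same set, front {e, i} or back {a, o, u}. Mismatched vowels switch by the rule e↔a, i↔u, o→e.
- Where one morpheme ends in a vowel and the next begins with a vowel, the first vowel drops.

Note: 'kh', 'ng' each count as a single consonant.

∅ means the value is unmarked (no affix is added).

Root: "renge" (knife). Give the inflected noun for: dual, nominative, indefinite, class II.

rengerengey

Attach noun class class II -ar → rengear.
Attach definiteness indefinite -o → rengearo.
case = nominative: zero marking, form stays rengearo.
Attach number dual -ngey → rengearongey.
Apply vowel harmony: rengearongey → rengeerengey.
Apply vowel deletion: rengeerengey → rengerengey.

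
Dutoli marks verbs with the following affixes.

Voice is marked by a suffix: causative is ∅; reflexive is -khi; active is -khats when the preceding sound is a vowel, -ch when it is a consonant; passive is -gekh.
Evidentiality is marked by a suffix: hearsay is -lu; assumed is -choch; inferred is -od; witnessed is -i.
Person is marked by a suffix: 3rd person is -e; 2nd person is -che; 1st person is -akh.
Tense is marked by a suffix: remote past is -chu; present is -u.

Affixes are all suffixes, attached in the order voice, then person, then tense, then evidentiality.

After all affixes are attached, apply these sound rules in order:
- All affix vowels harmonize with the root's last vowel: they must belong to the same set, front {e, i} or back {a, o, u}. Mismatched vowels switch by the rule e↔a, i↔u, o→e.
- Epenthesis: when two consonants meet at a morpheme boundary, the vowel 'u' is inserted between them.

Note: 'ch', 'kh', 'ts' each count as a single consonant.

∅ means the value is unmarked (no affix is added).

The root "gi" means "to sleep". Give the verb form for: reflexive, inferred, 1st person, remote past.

Attach voice reflexive -khi → gikhi.
Attach person 1st person -akh → gikhiakh.
Attach tense remote past -chu → gikhiakhchu.
Attach evidentiality inferred -od → gikhiakhchuod.
Apply vowel harmony: gikhiakhchuod → gikhiekhchied.
Apply epenthesis: gikhiekhchied → gikhiekhuchied.

gikhiekhuchied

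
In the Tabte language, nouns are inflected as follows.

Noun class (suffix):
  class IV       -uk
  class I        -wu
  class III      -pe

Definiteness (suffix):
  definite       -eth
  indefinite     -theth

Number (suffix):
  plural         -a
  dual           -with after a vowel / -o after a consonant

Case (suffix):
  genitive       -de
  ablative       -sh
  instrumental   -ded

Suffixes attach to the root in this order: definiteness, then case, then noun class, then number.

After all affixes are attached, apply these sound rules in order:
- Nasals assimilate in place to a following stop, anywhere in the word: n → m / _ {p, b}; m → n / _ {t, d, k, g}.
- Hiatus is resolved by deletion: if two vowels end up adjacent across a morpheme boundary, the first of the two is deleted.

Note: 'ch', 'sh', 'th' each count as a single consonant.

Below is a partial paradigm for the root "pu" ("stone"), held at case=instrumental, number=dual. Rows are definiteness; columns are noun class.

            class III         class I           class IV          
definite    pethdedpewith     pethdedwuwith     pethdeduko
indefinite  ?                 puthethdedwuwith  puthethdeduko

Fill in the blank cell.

Attach definiteness indefinite -theth → putheth.
Attach case instrumental -ded → puthethded.
Attach noun class class III -pe → puthethdedpe.
Attach number dual -with (after vowel 'e') → puthethdedpewith.
Nasal assimilation: no change.
Vowel deletion: no change.

puthethdedpewith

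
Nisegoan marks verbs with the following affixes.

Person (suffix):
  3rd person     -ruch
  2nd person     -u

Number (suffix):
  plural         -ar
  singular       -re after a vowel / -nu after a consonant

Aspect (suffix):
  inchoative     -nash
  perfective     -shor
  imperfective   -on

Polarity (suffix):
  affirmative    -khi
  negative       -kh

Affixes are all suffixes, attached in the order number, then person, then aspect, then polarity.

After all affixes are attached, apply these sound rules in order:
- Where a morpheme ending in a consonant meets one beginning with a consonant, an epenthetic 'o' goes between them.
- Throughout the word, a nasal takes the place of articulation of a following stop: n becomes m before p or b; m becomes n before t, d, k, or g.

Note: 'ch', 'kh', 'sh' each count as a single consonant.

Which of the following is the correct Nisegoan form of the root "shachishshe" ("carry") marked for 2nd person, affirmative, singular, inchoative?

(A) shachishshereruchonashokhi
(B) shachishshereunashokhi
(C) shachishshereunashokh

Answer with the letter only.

B

Attach number singular -re (after vowel 'e') → shachishshere.
Attach person 2nd person -u → shachishshereu.
Attach aspect inchoative -nash → shachishshereunash.
Attach polarity affirmative -khi → shachishshereunashkhi.
Apply epenthesis: shachishshereunashkhi → shachishshereunashokhi.
Nasal assimilation: no change.
So the correct form is shachishshereunashokhi, option (B).
(A) shachishshereruchonashokhi is wrong: it uses 3rd person instead of 2nd person for person.
(C) shachishshereunashokh is wrong: it uses negative instead of affirmative for polarity.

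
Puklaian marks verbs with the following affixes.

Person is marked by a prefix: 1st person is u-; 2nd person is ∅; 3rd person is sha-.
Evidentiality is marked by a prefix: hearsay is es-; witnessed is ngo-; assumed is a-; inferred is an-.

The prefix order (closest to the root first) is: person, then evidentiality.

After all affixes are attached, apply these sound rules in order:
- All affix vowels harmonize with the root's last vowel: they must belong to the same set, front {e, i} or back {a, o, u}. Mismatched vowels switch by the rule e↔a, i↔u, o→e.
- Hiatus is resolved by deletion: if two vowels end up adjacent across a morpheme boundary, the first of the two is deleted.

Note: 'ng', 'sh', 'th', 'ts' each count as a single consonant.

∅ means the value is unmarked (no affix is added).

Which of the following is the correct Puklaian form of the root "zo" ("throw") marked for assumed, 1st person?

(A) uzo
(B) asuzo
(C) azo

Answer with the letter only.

Attach person 1st person u- → uzo.
Attach evidentiality assumed a- → auzo.
Vowel harmony: no change.
Apply vowel deletion: auzo → uzo.
So the correct form is uzo, option (A).
(C) azo is wrong: it uses 2nd person instead of 1st person for person.
(B) asuzo is wrong: it uses hearsay instead of assumed for evidentiality.

A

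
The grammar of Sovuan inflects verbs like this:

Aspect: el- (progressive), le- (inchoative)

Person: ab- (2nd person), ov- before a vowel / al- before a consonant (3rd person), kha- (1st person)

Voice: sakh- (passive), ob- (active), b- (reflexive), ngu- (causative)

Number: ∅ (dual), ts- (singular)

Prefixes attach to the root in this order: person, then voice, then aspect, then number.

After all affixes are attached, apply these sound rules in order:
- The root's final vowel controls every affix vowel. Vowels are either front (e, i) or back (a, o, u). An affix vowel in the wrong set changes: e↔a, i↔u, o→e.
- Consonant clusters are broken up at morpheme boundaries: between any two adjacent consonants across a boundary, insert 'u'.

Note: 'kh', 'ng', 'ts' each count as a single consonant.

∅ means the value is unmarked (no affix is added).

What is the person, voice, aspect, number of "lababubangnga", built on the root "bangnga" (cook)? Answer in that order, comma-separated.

Segment: le-b-ab-bangnga.
person: ab- → 2nd person.
voice: b- → reflexive.
aspect: le- → inchoative.
number: ∅ → dual.

2nd person, reflexive, inchoative, dual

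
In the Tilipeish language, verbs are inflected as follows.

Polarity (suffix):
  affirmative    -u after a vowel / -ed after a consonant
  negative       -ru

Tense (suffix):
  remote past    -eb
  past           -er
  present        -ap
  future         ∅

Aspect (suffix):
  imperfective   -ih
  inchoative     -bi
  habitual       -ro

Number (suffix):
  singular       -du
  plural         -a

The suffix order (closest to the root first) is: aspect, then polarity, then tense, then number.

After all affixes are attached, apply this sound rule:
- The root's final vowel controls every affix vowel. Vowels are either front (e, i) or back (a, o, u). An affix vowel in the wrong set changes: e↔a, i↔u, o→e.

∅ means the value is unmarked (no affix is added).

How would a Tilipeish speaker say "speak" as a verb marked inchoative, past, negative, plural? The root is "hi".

Attach aspect inchoative -bi → hibi.
Attach polarity negative -ru → hibiru.
Attach tense past -er → hibiruer.
Attach number plural -a → hibiruera.
Apply vowel harmony: hibiruera → hibiriere.

hibiriere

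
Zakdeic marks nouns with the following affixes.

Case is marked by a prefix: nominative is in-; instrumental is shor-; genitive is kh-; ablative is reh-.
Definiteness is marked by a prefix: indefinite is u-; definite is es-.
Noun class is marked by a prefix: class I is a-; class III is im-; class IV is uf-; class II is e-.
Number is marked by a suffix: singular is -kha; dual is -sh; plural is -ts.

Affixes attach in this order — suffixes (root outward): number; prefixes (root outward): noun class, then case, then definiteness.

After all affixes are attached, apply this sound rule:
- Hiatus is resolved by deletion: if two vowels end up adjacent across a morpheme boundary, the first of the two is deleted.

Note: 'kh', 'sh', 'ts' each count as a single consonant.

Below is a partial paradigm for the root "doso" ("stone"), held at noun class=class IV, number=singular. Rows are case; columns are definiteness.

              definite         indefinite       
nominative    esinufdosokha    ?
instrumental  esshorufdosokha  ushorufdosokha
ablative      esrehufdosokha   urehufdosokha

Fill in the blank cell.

Attach noun class class IV uf- → ufdoso.
Attach number singular -kha → ufdosokha.
Attach case nominative in- → inufdosokha.
Attach definiteness indefinite u- → uinufdosokha.
Apply vowel deletion: uinufdosokha → inufdosokha.

inufdosokha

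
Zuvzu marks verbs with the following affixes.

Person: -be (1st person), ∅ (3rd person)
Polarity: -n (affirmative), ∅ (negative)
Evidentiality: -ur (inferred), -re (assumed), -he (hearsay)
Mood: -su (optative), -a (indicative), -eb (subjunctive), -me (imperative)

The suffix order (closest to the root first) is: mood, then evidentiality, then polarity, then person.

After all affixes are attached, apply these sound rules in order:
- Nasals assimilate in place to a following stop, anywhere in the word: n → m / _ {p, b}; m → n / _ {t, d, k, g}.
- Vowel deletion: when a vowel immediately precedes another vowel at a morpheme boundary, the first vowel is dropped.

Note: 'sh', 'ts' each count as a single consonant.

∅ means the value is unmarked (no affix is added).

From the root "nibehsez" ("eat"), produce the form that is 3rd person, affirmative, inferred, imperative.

Attach mood imperative -me → nibehsezme.
Attach evidentiality inferred -ur → nibehsezmeur.
Attach polarity affirmative -n → nibehsezmeurn.
person = 3rd person: zero marking, form stays nibehsezmeurn.
Nasal assimilation: no change.
Apply vowel deletion: nibehsezmeurn → nibehsezmurn.

nibehsezmurn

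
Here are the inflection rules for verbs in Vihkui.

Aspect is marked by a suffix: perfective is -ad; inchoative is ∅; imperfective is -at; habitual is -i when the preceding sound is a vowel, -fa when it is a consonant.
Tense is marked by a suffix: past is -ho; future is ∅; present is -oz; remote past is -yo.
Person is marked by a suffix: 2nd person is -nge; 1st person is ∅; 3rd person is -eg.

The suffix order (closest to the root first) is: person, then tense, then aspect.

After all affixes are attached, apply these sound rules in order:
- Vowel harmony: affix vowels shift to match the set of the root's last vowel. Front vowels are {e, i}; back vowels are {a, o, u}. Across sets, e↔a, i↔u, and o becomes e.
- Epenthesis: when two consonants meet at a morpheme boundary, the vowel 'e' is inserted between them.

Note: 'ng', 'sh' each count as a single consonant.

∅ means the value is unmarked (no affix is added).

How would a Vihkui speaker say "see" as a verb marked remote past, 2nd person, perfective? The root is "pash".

Attach person 2nd person -nge → pashnge.
Attach tense remote past -yo → pashngeyo.
Attach aspect perfective -ad → pashngeyoad.
Apply vowel harmony: pashngeyoad → pashngayoad.
Apply epenthesis: pashngayoad → pashengayoad.

pashengayoad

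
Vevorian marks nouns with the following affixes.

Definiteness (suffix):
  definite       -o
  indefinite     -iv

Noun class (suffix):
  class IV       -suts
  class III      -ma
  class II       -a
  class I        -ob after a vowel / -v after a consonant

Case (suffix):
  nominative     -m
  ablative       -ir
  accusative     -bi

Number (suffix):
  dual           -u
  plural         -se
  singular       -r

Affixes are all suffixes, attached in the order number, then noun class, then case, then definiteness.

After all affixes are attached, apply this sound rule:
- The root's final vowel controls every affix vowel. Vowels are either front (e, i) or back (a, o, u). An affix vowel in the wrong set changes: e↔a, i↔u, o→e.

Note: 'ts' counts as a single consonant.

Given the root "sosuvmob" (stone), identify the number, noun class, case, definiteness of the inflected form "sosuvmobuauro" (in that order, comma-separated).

Segment: sosuvmob-u-a-ir-o.
number: -u → dual.
noun class: -a → class II.
case: -ir → ablative.
definiteness: -o → definite.

dual, class II, ablative, definite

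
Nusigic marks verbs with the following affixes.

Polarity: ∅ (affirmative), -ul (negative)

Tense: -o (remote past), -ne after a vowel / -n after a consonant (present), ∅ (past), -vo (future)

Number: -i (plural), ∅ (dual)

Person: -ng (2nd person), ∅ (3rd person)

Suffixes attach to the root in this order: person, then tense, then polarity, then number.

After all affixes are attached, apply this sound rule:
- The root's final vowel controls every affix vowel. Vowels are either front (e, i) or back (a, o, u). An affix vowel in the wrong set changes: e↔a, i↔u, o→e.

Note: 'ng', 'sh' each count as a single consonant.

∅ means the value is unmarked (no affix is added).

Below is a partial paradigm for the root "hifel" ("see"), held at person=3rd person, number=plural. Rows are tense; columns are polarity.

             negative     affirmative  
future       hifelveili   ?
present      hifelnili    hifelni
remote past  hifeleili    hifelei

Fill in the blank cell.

hifelvei

person = 3rd person: zero marking, form stays hifel.
Attach tense future -vo → hifelvo.
polarity = affirmative: zero marking, form stays hifelvo.
Attach number plural -i → hifelvoi.
Apply vowel harmony: hifelvoi → hifelvei.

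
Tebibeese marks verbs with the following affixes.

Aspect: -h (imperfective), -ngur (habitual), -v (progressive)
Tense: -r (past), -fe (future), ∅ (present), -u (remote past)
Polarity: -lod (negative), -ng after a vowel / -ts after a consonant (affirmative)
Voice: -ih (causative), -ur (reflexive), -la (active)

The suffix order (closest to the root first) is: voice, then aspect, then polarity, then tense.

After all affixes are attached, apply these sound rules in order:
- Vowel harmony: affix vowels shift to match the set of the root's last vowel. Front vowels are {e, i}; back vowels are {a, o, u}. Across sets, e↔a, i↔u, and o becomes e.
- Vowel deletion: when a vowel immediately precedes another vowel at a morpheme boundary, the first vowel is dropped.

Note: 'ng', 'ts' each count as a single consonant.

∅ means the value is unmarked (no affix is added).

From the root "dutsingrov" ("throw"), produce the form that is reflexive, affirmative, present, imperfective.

Attach voice reflexive -ur → dutsingrovur.
Attach aspect imperfective -h → dutsingrovurh.
Attach polarity affirmative -ts (after consonant 'h') → dutsingrovurhts.
tense = present: zero marking, form stays dutsingrovurhts.
Vowel harmony: no change.
Vowel deletion: no change.

dutsingrovurhts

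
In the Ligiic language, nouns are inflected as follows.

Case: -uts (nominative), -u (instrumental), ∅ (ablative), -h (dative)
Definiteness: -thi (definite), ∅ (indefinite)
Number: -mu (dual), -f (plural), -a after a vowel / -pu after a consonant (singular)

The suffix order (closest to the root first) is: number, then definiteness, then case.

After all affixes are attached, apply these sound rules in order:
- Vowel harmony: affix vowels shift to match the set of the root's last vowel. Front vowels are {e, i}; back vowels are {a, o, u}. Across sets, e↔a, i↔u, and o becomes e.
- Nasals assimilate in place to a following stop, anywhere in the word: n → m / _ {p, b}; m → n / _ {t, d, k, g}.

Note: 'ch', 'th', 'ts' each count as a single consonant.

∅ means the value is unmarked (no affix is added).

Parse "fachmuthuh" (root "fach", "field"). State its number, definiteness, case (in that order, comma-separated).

dual, definite, dative

Segment: fach-mu-thi-h.
number: -mu → dual.
definiteness: -thi → definite.
case: -h → dative.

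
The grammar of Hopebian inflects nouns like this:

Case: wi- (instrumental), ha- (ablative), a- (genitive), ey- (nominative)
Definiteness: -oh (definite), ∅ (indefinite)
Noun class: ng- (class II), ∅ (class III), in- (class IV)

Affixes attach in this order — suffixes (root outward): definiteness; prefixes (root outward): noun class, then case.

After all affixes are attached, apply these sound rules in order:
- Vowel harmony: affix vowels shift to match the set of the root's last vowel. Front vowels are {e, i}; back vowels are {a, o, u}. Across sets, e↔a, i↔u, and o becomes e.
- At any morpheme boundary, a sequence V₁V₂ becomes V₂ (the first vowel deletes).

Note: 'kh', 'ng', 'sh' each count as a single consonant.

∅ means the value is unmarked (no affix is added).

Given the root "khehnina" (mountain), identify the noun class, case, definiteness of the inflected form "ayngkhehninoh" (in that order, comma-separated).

Segment: ey-ng-khehnina-oh.
noun class: ng- → class II.
case: ey- → nominative.
definiteness: -oh → definite.

class II, nominative, definite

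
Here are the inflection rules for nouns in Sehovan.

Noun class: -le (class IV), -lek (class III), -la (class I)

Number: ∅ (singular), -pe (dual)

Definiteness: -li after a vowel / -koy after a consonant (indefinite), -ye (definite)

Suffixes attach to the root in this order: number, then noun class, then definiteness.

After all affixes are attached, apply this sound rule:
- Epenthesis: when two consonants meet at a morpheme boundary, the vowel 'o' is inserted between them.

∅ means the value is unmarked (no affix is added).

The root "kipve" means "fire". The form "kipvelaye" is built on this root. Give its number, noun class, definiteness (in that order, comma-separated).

singular, class I, definite

Segment: kipve-la-ye.
number: ∅ → singular.
noun class: -la → class I.
definiteness: -ye → definite.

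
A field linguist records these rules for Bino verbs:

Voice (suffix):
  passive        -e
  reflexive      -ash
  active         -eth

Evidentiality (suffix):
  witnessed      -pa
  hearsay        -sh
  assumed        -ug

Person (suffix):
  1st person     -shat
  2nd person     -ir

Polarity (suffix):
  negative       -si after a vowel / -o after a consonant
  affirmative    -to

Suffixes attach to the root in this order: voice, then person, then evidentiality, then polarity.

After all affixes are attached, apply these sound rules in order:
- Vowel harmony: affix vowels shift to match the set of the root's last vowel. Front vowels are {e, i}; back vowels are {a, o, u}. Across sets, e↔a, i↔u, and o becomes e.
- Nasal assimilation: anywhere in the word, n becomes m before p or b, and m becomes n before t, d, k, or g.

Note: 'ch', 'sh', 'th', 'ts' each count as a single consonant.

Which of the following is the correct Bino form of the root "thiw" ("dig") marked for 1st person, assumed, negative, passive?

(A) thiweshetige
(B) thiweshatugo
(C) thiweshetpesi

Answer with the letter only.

Attach voice passive -e → thiwe.
Attach person 1st person -shat → thiweshat.
Attach evidentiality assumed -ug → thiweshatug.
Attach polarity negative -o (after consonant 'g') → thiweshatugo.
Apply vowel harmony: thiweshatugo → thiweshetige.
Nasal assimilation: no change.
So the correct form is thiweshetige, option (A).
(B) thiweshatugo is wrong: it fails to apply the sound rule(s).
(C) thiweshetpesi is wrong: it uses witnessed instead of assumed for evidentiality.

A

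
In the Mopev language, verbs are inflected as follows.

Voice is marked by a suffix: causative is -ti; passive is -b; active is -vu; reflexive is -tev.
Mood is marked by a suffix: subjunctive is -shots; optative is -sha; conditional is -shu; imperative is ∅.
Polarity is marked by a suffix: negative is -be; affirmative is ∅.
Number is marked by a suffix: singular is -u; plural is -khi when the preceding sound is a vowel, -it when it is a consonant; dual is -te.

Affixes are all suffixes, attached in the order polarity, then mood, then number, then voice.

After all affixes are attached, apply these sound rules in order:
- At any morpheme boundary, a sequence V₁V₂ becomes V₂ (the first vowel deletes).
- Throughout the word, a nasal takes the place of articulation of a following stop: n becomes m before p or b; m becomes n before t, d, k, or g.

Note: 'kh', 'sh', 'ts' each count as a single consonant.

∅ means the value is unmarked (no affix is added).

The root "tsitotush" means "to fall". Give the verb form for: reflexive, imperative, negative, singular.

Attach polarity negative -be → tsitotushbe.
mood = imperative: zero marking, form stays tsitotushbe.
Attach number singular -u → tsitotushbeu.
Attach voice reflexive -tev → tsitotushbeutev.
Apply vowel deletion: tsitotushbeutev → tsitotushbutev.
Nasal assimilation: no change.

tsitotushbutev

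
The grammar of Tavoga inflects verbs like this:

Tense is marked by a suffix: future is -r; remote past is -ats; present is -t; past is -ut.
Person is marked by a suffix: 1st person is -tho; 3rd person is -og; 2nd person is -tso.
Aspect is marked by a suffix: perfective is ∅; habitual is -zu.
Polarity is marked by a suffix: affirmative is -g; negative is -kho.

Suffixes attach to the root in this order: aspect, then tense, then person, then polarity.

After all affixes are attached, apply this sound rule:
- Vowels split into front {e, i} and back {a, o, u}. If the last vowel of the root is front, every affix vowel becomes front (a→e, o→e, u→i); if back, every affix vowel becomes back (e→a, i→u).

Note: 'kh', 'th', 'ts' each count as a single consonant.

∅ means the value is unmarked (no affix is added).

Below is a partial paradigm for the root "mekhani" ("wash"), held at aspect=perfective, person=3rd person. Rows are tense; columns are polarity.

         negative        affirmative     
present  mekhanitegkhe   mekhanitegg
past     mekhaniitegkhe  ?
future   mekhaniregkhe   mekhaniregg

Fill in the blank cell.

mekhaniitegg

aspect = perfective: zero marking, form stays mekhani.
Attach tense past -ut → mekhaniut.
Attach person 3rd person -og → mekhaniutog.
Attach polarity affirmative -g → mekhaniutogg.
Apply vowel harmony: mekhaniutogg → mekhaniitegg.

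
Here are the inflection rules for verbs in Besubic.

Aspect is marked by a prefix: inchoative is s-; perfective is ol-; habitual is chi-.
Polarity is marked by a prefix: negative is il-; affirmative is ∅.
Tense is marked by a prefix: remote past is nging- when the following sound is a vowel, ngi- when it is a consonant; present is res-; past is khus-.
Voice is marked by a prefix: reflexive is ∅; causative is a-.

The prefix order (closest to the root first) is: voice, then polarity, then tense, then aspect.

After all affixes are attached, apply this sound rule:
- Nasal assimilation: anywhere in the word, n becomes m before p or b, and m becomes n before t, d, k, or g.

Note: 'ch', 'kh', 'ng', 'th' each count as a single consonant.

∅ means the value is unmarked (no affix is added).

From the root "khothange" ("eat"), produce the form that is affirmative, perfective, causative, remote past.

olngingakhothange

Attach voice causative a- → akhothange.
polarity = affirmative: zero marking, form stays akhothange.
Attach tense remote past nging- (before vowel 'a') → ngingakhothange.
Attach aspect perfective ol- → olngingakhothange.
Nasal assimilation: no change.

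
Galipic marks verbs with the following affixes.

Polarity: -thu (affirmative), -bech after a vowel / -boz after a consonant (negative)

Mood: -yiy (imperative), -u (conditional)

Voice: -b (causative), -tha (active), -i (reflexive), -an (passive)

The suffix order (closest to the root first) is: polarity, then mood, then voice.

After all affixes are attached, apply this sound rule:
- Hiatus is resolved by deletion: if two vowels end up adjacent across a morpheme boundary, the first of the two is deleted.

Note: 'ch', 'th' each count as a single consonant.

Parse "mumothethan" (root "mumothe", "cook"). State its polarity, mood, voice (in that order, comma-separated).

affirmative, conditional, passive

Segment: mumothe-thu-u-an.
polarity: -thu → affirmative.
mood: -u → conditional.
voice: -an → passive.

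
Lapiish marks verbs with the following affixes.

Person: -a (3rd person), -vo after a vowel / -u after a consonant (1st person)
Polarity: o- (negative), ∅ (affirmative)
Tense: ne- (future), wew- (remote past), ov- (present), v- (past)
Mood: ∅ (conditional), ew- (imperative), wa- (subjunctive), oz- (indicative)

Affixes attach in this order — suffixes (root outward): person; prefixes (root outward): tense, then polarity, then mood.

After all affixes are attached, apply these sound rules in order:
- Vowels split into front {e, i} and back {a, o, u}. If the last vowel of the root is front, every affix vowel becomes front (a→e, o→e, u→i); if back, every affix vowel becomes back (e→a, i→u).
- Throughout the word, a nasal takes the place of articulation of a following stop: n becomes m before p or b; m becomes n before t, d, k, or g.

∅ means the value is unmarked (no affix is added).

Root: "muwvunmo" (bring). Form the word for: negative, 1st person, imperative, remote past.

awowawmuwvunmovo

Attach tense remote past wew- → wewmuwvunmo.
Attach person 1st person -vo (after vowel 'o') → wewmuwvunmovo.
Attach polarity negative o- → owewmuwvunmovo.
Attach mood imperative ew- → ewowewmuwvunmovo.
Apply vowel harmony: ewowewmuwvunmovo → awowawmuwvunmovo.
Nasal assimilation: no change.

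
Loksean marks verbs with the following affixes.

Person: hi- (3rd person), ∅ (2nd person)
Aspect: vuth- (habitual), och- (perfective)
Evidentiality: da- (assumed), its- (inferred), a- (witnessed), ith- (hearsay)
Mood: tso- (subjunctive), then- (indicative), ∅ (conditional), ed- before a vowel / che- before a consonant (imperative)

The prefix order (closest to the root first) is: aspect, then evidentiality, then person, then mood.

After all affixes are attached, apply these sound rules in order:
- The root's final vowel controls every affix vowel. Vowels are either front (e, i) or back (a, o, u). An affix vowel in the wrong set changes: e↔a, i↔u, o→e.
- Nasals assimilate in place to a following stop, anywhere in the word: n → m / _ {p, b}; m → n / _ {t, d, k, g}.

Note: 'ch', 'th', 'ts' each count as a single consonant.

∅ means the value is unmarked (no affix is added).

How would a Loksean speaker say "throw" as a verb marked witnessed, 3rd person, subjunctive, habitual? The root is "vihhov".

Attach aspect habitual vuth- → vuthvihhov.
Attach evidentiality witnessed a- → avuthvihhov.
Attach person 3rd person hi- → hiavuthvihhov.
Attach mood subjunctive tso- → tsohiavuthvihhov.
Apply vowel harmony: tsohiavuthvihhov → tsohuavuthvihhov.
Nasal assimilation: no change.

tsohuavuthvihhov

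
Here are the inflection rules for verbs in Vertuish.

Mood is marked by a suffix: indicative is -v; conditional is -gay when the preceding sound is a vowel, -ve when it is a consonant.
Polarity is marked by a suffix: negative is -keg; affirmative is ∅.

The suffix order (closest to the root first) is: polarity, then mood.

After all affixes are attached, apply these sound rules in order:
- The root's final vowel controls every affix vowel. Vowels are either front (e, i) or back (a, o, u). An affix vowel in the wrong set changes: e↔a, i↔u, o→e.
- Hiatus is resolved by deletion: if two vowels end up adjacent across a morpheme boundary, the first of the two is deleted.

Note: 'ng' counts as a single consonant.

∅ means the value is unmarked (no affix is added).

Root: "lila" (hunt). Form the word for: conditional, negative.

Attach polarity negative -keg → lilakeg.
Attach mood conditional -ve (after consonant 'g') → lilakegve.
Apply vowel harmony: lilakegve → lilakagva.
Vowel deletion: no change.

lilakagva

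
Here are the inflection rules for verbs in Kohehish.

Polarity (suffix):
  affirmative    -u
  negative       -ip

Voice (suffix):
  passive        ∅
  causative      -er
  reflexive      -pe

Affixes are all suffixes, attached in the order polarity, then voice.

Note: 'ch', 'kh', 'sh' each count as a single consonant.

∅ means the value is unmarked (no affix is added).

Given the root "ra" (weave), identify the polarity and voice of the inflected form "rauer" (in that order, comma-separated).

affirmative, causative

Segment: ra-u-er.
polarity: -u → affirmative.
voice: -er → causative.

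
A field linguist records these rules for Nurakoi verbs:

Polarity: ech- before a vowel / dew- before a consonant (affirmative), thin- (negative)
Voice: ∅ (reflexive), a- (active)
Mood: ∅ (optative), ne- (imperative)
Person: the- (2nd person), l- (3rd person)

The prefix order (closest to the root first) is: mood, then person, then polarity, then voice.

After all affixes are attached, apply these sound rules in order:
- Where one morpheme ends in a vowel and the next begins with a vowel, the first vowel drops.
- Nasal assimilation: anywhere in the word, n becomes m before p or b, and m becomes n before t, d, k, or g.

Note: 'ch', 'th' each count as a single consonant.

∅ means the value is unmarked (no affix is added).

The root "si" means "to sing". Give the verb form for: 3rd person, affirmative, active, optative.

adewlsi

mood = optative: zero marking, form stays si.
Attach person 3rd person l- → lsi.
Attach polarity affirmative dew- (before consonant 'l') → dewlsi.
Attach voice active a- → adewlsi.
Vowel deletion: no change.
Nasal assimilation: no change.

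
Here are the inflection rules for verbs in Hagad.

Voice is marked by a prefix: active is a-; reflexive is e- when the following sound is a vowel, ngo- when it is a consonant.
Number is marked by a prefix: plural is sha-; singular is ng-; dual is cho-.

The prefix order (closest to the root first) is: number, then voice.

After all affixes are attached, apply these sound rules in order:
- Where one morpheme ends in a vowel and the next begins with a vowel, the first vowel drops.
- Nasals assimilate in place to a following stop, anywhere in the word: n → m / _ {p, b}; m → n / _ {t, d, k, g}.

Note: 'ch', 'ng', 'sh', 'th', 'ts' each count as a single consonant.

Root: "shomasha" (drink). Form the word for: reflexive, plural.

ngoshashomasha

Attach number plural sha- → shashomasha.
Attach voice reflexive ngo- (before consonant 'sh') → ngoshashomasha.
Vowel deletion: no change.
Nasal assimilation: no change.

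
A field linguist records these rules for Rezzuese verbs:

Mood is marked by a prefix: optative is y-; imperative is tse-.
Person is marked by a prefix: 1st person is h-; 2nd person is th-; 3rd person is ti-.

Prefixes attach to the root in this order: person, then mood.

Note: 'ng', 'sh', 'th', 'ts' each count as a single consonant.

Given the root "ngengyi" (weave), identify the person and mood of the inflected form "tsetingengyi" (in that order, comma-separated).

3rd person, imperative

Segment: tse-ti-ngengyi.
person: ti- → 3rd person.
mood: tse- → imperative.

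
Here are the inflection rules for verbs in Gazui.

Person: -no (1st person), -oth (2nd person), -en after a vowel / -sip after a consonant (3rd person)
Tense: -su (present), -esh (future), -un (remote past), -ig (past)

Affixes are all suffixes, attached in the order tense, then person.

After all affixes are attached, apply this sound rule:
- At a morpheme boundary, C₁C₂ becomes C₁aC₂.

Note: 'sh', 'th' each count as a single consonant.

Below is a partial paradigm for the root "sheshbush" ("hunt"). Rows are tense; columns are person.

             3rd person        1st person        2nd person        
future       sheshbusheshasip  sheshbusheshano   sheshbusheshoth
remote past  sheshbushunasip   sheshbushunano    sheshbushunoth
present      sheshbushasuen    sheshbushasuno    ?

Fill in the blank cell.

Attach tense present -su → sheshbushsu.
Attach person 2nd person -oth → sheshbushsuoth.
Apply epenthesis: sheshbushsuoth → sheshbushasuoth.

sheshbushasuoth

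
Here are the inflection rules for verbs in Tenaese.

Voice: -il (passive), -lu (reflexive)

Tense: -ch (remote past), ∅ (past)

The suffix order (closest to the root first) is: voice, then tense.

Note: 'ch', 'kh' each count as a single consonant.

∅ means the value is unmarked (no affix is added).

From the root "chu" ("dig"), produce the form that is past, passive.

Attach voice passive -il → chuil.
tense = past: zero marking, form stays chuil.

chuil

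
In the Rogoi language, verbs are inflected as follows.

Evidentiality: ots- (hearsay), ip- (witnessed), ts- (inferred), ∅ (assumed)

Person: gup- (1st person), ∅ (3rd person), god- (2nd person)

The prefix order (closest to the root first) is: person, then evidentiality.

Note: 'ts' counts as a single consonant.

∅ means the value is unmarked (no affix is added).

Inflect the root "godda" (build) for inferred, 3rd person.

tsgodda

person = 3rd person: zero marking, form stays godda.
Attach evidentiality inferred ts- → tsgodda.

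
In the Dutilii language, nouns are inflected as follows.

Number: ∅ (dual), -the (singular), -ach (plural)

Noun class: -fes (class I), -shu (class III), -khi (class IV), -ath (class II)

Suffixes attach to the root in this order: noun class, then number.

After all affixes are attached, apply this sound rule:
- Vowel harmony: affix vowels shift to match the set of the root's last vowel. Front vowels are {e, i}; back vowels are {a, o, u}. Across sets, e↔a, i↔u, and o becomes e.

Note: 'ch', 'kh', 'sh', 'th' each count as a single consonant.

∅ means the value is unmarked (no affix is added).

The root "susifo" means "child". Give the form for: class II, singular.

Attach noun class class II -ath → susifoath.
Attach number singular -the → susifoaththe.
Apply vowel harmony: susifoaththe → susifoaththa.

susifoaththa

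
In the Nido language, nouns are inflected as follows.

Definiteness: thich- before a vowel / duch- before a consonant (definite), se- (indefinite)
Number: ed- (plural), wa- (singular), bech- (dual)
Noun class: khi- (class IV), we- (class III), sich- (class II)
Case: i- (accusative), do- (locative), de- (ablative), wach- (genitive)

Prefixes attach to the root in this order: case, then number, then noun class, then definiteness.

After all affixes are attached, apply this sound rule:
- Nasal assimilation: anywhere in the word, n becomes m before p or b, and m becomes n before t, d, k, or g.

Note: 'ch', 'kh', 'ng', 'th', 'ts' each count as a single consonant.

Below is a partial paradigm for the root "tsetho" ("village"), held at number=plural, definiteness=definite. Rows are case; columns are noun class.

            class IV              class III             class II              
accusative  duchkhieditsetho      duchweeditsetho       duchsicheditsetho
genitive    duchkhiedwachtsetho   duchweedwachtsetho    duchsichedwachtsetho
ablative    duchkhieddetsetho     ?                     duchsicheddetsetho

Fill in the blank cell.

Attach case ablative de- → detsetho.
Attach number plural ed- → eddetsetho.
Attach noun class class III we- → weeddetsetho.
Attach definiteness definite duch- (before consonant 'w') → duchweeddetsetho.
Nasal assimilation: no change.

duchweeddetsetho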